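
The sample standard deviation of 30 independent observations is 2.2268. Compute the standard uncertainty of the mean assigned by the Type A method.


u_A = s / sqrt(n)
u_A = 2.2268 / sqrt(30)
u_A = 2.2268 / 5.4772256
u_A = 0.4066

0.4066


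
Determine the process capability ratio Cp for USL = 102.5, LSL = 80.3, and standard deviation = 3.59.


Cp = (USL - LSL) / (6 * sigma)
= (102.5 - 80.3) / (6 * 3.59)
= 22.2000 / 21.5400
= 1.0306

1.0306


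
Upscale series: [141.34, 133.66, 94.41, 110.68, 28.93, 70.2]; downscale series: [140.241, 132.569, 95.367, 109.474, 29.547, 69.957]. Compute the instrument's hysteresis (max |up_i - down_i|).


|141.34 - 140.241| = 1.0990
|133.66 - 132.569| = 1.0910
|94.41 - 95.367| = 0.9570
|110.68 - 109.474| = 1.2060
|28.93 - 29.547| = 0.6170
|70.2 - 69.957| = 0.2430
hysteresis = max(diffs) = 1.2060

1.2060


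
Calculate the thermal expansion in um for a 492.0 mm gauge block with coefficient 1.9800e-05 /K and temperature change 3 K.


dL = L * alpha * dT
= 492.0 * 1.9800e-05 * 3
= 0.0292248 mm
dL_um = 0.0292248 * 1000 = 29.2248 um

29.2248


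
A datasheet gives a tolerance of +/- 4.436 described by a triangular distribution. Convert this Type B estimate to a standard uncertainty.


u_B = half_width / sqrt(6)
u_B = 4.436 / 2.4494897
u_B = 1.8110

1.8110


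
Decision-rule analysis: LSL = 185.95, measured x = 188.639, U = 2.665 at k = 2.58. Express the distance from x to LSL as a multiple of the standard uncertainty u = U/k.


u = U / k = 2.665 / 2.58 = 1.0329457
margin = |LSL - x| = |185.95 - 188.639| = 2.689
z = margin / u = 2.689 / 1.0329457
z = 2.6032

2.6032


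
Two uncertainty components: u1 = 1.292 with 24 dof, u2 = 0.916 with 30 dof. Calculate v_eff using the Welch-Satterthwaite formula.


uc = sqrt(u1^2 + u2^2) = sqrt(1.292^2 + 0.916^2) = 1.5837677
v_eff = uc^4 / (u1^4/v1 + u2^4/v2)
= 1.5837677^4 / (1.292^4/24 + 0.916^4/30)
= 6.2916699 / 0.13956893
v_eff = 45.0793

45.0793


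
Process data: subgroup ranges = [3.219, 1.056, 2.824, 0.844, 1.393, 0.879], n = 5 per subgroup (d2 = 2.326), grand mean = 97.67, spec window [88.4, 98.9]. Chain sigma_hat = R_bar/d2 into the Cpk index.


R_bar = (3.219 + 1.056 + 2.824 + 0.844 + 1.393 + 0.879) / 6 = 1.7025
sigma = R_bar / d2 = 1.7025 / 2.326 = 0.73194325
Cp = (USL - LSL)/(6*sigma) = (98.9 - 88.4)/(6*0.73194325) = 2.3909
Cpu = (98.9 - 97.67)/(3*0.73194325) = 0.5602
Cpl = (97.67 - 88.4)/(3*0.73194325) = 4.2216
Cpk = min(Cpu, Cpl) = 0.5602

0.5602


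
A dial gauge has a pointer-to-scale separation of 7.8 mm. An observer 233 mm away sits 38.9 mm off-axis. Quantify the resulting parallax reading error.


error = h * offset / d
= 7.8 * 38.9 / 233
= 1.3022

1.3022


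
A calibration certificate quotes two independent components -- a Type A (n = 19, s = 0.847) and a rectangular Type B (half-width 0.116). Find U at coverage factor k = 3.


u_A = s / sqrt(n) = 0.847 / sqrt(19) = 0.19431513
u_B = half_width / sqrt(3) = 0.116 / sqrt(3) = 0.066972631
uc = sqrt(u_A^2 + u_B^2) = sqrt(0.19431513^2 + 0.066972631^2) = 0.20553273
U = k * uc = 3 * 0.20553273
U = 0.6166

0.6166


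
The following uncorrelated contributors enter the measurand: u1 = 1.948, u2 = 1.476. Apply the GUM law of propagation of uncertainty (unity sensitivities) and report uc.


uc = sqrt(1.948^2 + 1.476^2)
uc = sqrt(5.97328)
uc = 2.4440

2.4440


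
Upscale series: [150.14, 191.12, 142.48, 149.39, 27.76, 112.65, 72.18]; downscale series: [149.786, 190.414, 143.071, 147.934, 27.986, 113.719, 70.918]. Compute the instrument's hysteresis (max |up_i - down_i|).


|150.14 - 149.786| = 0.3540
|191.12 - 190.414| = 0.7060
|142.48 - 143.071| = 0.5910
|149.39 - 147.934| = 1.4560
|27.76 - 27.986| = 0.2260
|112.65 - 113.719| = 1.0690
|72.18 - 70.918| = 1.2620
hysteresis = max(diffs) = 1.4560

1.4560


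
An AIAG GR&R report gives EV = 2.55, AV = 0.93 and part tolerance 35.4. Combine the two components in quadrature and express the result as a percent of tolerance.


GRR = sqrt(EV^2 + AV^2) = sqrt(2.55^2 + 0.93^2) = 2.7142955
%GRR = GRR / tol * 100 = 2.7142955 / 35.4 * 100
%GRR = 7.6675

7.6675


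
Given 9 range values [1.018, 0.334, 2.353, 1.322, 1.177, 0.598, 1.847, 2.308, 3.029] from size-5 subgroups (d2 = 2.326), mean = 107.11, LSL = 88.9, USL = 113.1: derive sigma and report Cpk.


R_bar = (1.018 + 0.334 + 2.353 + 1.322 + 1.177 + 0.598 + 1.847 + 2.308 + 3.029) / 9 = 1.554
sigma = R_bar / d2 = 1.554 / 2.326 = 0.66809974
Cp = (USL - LSL)/(6*sigma) = (113.1 - 88.9)/(6*0.66809974) = 6.0370
Cpu = (113.1 - 107.11)/(3*0.66809974) = 2.9886
Cpl = (107.11 - 88.9)/(3*0.66809974) = 9.0855
Cpk = min(Cpu, Cpl) = 2.9886

2.9886


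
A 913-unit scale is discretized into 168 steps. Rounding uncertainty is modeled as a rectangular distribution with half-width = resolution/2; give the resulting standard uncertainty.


resolution = range / divisions
resolution = 913 / 168 = 5.4345238
u_res = resolution / (2*sqrt(3))
u_res = 5.4345238 / 3.4641016
u_res = 1.5688

1.5688


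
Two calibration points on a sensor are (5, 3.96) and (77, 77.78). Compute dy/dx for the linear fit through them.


slope = (y2 - y1) / (x2 - x1)
= (77.78 - 3.96) / (77 - 5)
= 73.8200 / 72
= 1.0253

1.0253


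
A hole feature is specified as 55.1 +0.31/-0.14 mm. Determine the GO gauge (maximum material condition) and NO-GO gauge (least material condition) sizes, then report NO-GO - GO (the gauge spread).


GO = nominal - lower_tol (smallest hole = maximum material condition)
GO = 55.1 - 0.14 = 54.96
NO-GO = nominal + upper_tol (largest hole = least material condition)
NO-GO = 55.1 + 0.31 = 55.41
spread = NO-GO - GO = 55.41 - 54.96 = 0.4500

0.4500


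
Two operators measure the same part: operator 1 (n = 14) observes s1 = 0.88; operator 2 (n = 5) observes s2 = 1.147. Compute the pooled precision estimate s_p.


s_p = sqrt(((n1-1)*s1^2 + (n2-1)*s2^2) / (n1+n2-2))
numerator = (14-1)*0.88^2 + (5-1)*1.147^2 = 10.0672 + 5.262436 = 15.329636
denominator = 14 + 5 - 2 = 17
s_p^2 = 15.329636 / 17 = 0.90174329
s_p = sqrt(0.90174329) = 0.9496

0.9496


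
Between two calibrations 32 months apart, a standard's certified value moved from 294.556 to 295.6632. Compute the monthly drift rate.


rate = (v2 - v1) / months
= (295.6632 - 294.556) / 32
= 1.1072 / 32
= 0.0346

0.0346


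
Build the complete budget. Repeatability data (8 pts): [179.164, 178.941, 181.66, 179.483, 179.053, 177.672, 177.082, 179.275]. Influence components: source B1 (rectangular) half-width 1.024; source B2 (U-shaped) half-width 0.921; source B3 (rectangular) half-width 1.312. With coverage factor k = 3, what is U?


mean = (179.164 + 178.941 + 181.66 + 179.483 + 179.053 + 177.672 + 177.082 + 179.275) / 8 = 179.04125
s = sqrt(sum((x - mean)^2)/(n-1)) = 1.3546953
u_A = s / sqrt(n) = 1.3546953 / sqrt(8) = 0.47895712
u_B1 = 1.024 / sqrt(3) = 0.59120668
u_B2 = 0.921 / sqrt(2) = 0.65124535
u_B3 = 1.312 / sqrt(3) = 0.75748355
uc = sqrt(0.47895712^2 + 0.59120668^2 + 0.65124535^2 + 0.75748355^2) = 1.2557178
U = k * uc = 3 * 1.2557178
U = 3.7672

3.7672


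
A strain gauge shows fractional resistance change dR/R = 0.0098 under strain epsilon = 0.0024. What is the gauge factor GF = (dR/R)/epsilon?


GF = (dR/R) / epsilon
= 0.0098 / 0.0024
= 4.0833

4.0833


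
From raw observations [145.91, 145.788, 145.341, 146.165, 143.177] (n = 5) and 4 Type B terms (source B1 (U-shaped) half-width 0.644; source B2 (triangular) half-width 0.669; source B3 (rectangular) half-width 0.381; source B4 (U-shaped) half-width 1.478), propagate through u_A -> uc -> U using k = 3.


mean = (145.91 + 145.788 + 145.341 + 146.165 + 143.177) / 5 = 145.2762
s = sqrt(sum((x - mean)^2)/(n-1)) = 1.210831
u_A = s / sqrt(n) = 1.210831 / sqrt(5) = 0.54150009
u_B1 = 0.644 / sqrt(2) = 0.45537677
u_B2 = 0.669 / sqrt(6) = 0.27311811
u_B3 = 0.381 / sqrt(3) = 0.21997045
u_B4 = 1.478 / sqrt(2) = 1.0451038
uc = sqrt(0.54150009^2 + 0.45537677^2 + 0.27311811^2 + 0.21997045^2 + 1.0451038^2) = 1.3098904
U = k * uc = 3 * 1.3098904
U = 3.9297

3.9297


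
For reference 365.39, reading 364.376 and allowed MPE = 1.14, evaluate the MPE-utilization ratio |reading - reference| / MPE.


e = indication - reference = 364.376 - 365.39 = -1.0140
|e| = 1.0140
ratio = |e| / MPE = 1.0140 / 1.14
ratio = 0.8895

0.8895


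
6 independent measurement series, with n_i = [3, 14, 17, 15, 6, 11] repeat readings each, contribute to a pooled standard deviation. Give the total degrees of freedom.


nu = sum_i (n_i - 1)
nu = ((3 - 1) + (14 - 1) + (17 - 1) + (15 - 1) + (6 - 1) + (11 - 1))
nu = 2 + 13 + 16 + 14 + 5 + 10
nu = 60

60


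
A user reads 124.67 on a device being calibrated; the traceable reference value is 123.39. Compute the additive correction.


Correction = standard - reading
= 123.39 - 124.67
= -1.2800

-1.2800


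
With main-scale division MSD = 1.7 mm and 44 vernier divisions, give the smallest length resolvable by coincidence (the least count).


LC = MSD / n_div
= 1.7 / 44
= 0.0386

0.0386


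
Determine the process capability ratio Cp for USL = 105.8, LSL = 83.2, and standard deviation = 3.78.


Cp = (USL - LSL) / (6 * sigma)
= (105.8 - 83.2) / (6 * 3.78)
= 22.6000 / 22.6800
= 0.9965

0.9965


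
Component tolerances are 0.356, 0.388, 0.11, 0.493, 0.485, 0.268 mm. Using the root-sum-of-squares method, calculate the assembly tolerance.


RSS = sqrt(0.356^2 + 0.388^2 + 0.11^2 + 0.493^2 + 0.485^2 + 0.268^2)
= sqrt(0.839478)
= 0.9162

0.9162


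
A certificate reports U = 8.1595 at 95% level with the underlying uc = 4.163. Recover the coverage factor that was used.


k = U / uc
k = 8.1595 / 4.163
k = 1.96

1.96


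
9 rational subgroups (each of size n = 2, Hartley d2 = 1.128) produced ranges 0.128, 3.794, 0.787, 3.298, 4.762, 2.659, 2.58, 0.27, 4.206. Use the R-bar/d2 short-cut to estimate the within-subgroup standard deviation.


R_bar = (0.128 + 3.794 + 0.787 + 3.298 + 4.762 + 2.659 + 2.58 + 0.27 + 4.206) / 9
R_bar = 22.484 / 9 = 2.4982222
sigma_hat = R_bar / d2 = 2.4982222 / 1.128 = 2.2147

2.2147


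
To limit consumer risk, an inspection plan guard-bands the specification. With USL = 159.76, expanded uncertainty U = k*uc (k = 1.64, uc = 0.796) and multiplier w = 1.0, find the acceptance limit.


U = k * uc = 1.64 * 0.796 = 1.30544
guard band g = w * U = 1.0 * 1.30544 = 1.30544
AL = USL - g = 159.76 - 1.30544
AL = 158.4546

158.4546


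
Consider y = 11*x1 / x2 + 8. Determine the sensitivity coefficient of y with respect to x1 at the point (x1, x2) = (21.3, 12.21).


y = 11*x1 / x2 + 8
dy/dx1 = 11/x2
Evaluate at x2 = 12.21: c1 = 11 / 12.21
c1 = 0.9009

0.9009


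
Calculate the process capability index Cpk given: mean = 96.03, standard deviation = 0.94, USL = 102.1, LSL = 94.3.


Cpu = (USL - mean) / (3*sigma) = (102.1 - 96.03) / (3*0.94) = 2.1525
Cpl = (mean - LSL) / (3*sigma) = (96.03 - 94.3) / (3*0.94) = 0.6135
Cpk = min(Cpu, Cpl) = 0.6135

0.6135


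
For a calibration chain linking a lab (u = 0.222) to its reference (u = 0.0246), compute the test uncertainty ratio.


TUR = u_lab / u_ref
= 0.222 / 0.0246
= 9.0244

9.0244


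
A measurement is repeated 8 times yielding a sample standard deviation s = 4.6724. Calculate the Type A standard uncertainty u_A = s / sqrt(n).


u_A = s / sqrt(n)
u_A = 4.6724 / sqrt(8)
u_A = 4.6724 / 2.8284271
u_A = 1.6519

1.6519


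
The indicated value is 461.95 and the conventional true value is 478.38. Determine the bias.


Systematic error = measured - true
= 461.95 - 478.38
= -16.4300

-16.4300


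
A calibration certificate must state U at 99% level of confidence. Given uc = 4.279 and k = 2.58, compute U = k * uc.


U = k * uc
U = 2.58 * 4.279
U = 11.0398

11.0398


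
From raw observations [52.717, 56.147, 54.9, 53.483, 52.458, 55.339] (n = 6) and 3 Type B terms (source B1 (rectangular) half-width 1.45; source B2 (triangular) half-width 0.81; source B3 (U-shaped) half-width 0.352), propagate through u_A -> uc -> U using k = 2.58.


mean = (52.717 + 56.147 + 54.9 + 53.483 + 52.458 + 55.339) / 6 = 54.174
s = sqrt(sum((x - mean)^2)/(n-1)) = 1.5047934
u_A = s / sqrt(n) = 1.5047934 / sqrt(6) = 0.61432933
u_B1 = 1.45 / sqrt(3) = 0.83715789
u_B2 = 0.81 / sqrt(6) = 0.33068112
u_B3 = 0.352 / sqrt(2) = 0.24890159
uc = sqrt(0.61432933^2 + 0.83715789^2 + 0.33068112^2 + 0.24890159^2) = 1.1178264
U = k * uc = 2.58 * 1.1178264
U = 2.8840

2.8840


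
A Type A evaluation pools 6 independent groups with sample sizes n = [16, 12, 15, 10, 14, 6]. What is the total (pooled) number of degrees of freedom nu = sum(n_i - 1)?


nu = sum_i (n_i - 1)
nu = ((16 - 1) + (12 - 1) + (15 - 1) + (10 - 1) + (14 - 1) + (6 - 1))
nu = 15 + 11 + 14 + 9 + 13 + 5
nu = 67

67


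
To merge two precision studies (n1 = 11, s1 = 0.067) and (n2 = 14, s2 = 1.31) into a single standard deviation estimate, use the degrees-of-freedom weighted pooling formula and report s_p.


s_p = sqrt(((n1-1)*s1^2 + (n2-1)*s2^2) / (n1+n2-2))
numerator = (11-1)*0.067^2 + (14-1)*1.31^2 = 0.04489 + 22.3093 = 22.35419
denominator = 11 + 14 - 2 = 23
s_p^2 = 22.35419 / 23 = 0.9719213
s_p = sqrt(0.9719213) = 0.9859

0.9859


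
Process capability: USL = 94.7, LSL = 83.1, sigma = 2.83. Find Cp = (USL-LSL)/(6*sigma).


Cp = (USL - LSL) / (6 * sigma)
= (94.7 - 83.1) / (6 * 2.83)
= 11.6000 / 16.9800
= 0.6832

0.6832


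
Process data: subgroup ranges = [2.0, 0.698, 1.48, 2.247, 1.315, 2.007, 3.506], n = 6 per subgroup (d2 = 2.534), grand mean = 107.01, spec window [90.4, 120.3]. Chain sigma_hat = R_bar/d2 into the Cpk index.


R_bar = (2.0 + 0.698 + 1.48 + 2.247 + 1.315 + 2.007 + 3.506) / 7 = 1.8932857
sigma = R_bar / d2 = 1.8932857 / 2.534 = 0.747153
Cp = (USL - LSL)/(6*sigma) = (120.3 - 90.4)/(6*0.747153) = 6.6698
Cpu = (120.3 - 107.01)/(3*0.747153) = 5.9292
Cpl = (107.01 - 90.4)/(3*0.747153) = 7.4104
Cpk = min(Cpu, Cpl) = 5.9292

5.9292


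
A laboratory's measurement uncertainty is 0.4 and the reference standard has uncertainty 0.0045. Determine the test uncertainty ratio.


TUR = u_lab / u_ref
= 0.4 / 0.0045
= 88.8889

88.8889


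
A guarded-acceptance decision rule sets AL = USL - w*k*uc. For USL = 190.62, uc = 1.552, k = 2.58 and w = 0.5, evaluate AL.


U = k * uc = 2.58 * 1.552 = 4.00416
guard band g = w * U = 0.5 * 4.00416 = 2.00208
AL = USL - g = 190.62 - 2.00208
AL = 188.6179

188.6179


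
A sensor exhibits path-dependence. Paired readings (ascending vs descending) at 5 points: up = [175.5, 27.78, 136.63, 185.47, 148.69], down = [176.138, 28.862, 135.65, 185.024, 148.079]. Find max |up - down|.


|175.5 - 176.138| = 0.6380
|27.78 - 28.862| = 1.0820
|136.63 - 135.65| = 0.9800
|185.47 - 185.024| = 0.4460
|148.69 - 148.079| = 0.6110
hysteresis = max(diffs) = 1.0820

1.0820


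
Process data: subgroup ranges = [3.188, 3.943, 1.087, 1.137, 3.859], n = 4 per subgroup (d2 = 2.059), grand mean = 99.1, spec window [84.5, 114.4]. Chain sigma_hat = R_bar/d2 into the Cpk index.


R_bar = (3.188 + 3.943 + 1.087 + 1.137 + 3.859) / 5 = 2.6428
sigma = R_bar / d2 = 2.6428 / 2.059 = 1.2835357
Cp = (USL - LSL)/(6*sigma) = (114.4 - 84.5)/(6*1.2835357) = 3.8825
Cpu = (114.4 - 99.1)/(3*1.2835357) = 3.9734
Cpl = (99.1 - 84.5)/(3*1.2835357) = 3.7916
Cpk = min(Cpu, Cpl) = 3.7916

3.7916


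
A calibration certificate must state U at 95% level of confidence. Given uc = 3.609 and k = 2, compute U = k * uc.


U = k * uc
U = 2 * 3.609
U = 7.2180

7.2180


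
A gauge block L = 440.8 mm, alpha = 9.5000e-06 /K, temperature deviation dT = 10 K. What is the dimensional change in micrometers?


dL = L * alpha * dT
= 440.8 * 9.5000e-06 * 10
= 0.0418760 mm
dL_um = 0.0418760 * 1000 = 41.8760 um

41.8760


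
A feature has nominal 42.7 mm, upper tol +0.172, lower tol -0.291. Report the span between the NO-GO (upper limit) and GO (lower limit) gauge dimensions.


GO = nominal - lower_tol (smallest hole = maximum material condition)
GO = 42.7 - 0.291 = 42.409
NO-GO = nominal + upper_tol (largest hole = least material condition)
NO-GO = 42.7 + 0.172 = 42.872
spread = NO-GO - GO = 42.872 - 42.409 = 0.4630

0.4630


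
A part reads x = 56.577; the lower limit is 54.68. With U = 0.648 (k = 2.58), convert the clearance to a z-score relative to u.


u = U / k = 0.648 / 2.58 = 0.25116279
margin = |LSL - x| = |54.68 - 56.577| = 1.897
z = margin / u = 1.897 / 0.25116279
z = 7.5529

7.5529


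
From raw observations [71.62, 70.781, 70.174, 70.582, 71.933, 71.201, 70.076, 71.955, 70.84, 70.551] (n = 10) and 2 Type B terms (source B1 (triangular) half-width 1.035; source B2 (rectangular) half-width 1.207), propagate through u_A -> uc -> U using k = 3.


mean = (71.62 + 70.781 + 70.174 + 70.582 + 71.933 + 71.201 + 70.076 + 71.955 + 70.84 + 70.551) / 10 = 70.9713
s = sqrt(sum((x - mean)^2)/(n-1)) = 0.6819104
u_A = s / sqrt(n) = 0.6819104 / sqrt(10) = 0.215639
u_B1 = 1.035 / sqrt(6) = 0.42253698
u_B2 = 1.207 / sqrt(3) = 0.69686177
uc = sqrt(0.215639^2 + 0.42253698^2 + 0.69686177^2) = 0.84300297
U = k * uc = 3 * 0.84300297
U = 2.5290

2.5290


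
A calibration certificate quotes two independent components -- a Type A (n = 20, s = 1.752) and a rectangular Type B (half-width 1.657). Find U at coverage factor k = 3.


u_A = s / sqrt(n) = 1.752 / sqrt(20) = 0.39175911
u_B = half_width / sqrt(3) = 1.657 / sqrt(3) = 0.9566694
uc = sqrt(u_A^2 + u_B^2) = sqrt(0.39175911^2 + 0.9566694^2) = 1.0337754
U = k * uc = 3 * 1.0337754
U = 3.1013

3.1013


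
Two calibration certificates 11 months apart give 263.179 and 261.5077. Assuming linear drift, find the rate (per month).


rate = (v2 - v1) / months
= (261.5077 - 263.179) / 11
= -1.6713 / 11
= -0.1519

-0.1519


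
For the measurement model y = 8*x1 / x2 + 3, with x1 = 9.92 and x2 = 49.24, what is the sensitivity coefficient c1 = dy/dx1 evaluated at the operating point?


y = 8*x1 / x2 + 3
dy/dx1 = 8/x2
Evaluate at x2 = 49.24: c1 = 8 / 49.24
c1 = 0.1625

0.1625


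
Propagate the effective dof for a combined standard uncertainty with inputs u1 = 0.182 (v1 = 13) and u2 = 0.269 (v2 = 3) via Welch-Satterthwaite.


uc = sqrt(u1^2 + u2^2) = sqrt(0.182^2 + 0.269^2) = 0.32478454
v_eff = uc^4 / (u1^4/v1 + u2^4/v2)
= 0.32478454^4 / (0.182^4/13 + 0.269^4/3)
= 0.011127085 / 0.0018297714
v_eff = 6.0811

6.0811


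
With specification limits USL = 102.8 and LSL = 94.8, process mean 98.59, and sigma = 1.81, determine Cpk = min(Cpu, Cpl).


Cpu = (USL - mean) / (3*sigma) = (102.8 - 98.59) / (3*1.81) = 0.7753
Cpl = (mean - LSL) / (3*sigma) = (98.59 - 94.8) / (3*1.81) = 0.6980
Cpk = min(Cpu, Cpl) = 0.6980

0.6980


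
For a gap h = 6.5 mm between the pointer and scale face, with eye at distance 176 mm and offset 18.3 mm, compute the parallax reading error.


error = h * offset / d
= 6.5 * 18.3 / 176
= 0.6759

0.6759


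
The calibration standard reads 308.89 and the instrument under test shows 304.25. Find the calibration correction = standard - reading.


Correction = standard - reading
= 308.89 - 304.25
= 4.6400

4.6400


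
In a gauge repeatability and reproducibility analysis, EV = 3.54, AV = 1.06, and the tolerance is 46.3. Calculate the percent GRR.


GRR = sqrt(EV^2 + AV^2) = sqrt(3.54^2 + 1.06^2) = 3.6952943
%GRR = GRR / tol * 100 = 3.6952943 / 46.3 * 100
%GRR = 7.9812

7.9812


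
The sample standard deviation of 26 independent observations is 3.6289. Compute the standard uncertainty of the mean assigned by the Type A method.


u_A = s / sqrt(n)
u_A = 3.6289 / sqrt(26)
u_A = 3.6289 / 5.0990195
u_A = 0.7117

0.7117


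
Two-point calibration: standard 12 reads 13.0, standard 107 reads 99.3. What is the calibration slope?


slope = (y2 - y1) / (x2 - x1)
= (99.3 - 13.0) / (107 - 12)
= 86.3000 / 95
= 0.9084

0.9084


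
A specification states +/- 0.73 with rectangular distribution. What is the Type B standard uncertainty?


u_B = half_width / sqrt(3)
u_B = 0.73 / 1.7320508
u_B = 0.4215

0.4215


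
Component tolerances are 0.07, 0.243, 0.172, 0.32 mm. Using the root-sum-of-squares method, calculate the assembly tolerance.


RSS = sqrt(0.07^2 + 0.243^2 + 0.172^2 + 0.32^2)
= sqrt(0.195933)
= 0.4426

0.4426


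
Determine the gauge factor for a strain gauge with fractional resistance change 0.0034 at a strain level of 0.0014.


GF = (dR/R) / epsilon
= 0.0034 / 0.0014
= 2.4286

2.4286


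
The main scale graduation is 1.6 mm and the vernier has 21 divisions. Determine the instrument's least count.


LC = MSD / n_div
= 1.6 / 21
= 0.0762

0.0762


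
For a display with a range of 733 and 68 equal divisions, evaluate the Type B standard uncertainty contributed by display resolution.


resolution = range / divisions
resolution = 733 / 68 = 10.779412
u_res = resolution / (2*sqrt(3))
u_res = 10.779412 / 3.4641016
u_res = 3.1117

3.1117


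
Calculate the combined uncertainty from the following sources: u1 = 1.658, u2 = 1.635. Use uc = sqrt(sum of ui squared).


uc = sqrt(1.658^2 + 1.635^2)
uc = sqrt(5.422189)
uc = 2.3286

2.3286


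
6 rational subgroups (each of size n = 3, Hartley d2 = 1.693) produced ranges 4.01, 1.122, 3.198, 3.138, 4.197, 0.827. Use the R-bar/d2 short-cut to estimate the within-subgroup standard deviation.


R_bar = (4.01 + 1.122 + 3.198 + 3.138 + 4.197 + 0.827) / 6
R_bar = 16.492 / 6 = 2.7486667
sigma_hat = R_bar / d2 = 2.7486667 / 1.693 = 1.6235

1.6235


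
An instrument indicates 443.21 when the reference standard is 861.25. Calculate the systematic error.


Systematic error = measured - true
= 443.21 - 861.25
= -418.0400

-418.0400


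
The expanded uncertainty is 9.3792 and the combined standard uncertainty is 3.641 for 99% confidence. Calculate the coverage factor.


k = U / uc
k = 9.3792 / 3.641
k = 2.576

2.576


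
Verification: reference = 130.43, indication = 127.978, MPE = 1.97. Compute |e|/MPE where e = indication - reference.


e = indication - reference = 127.978 - 130.43 = -2.4520
|e| = 2.4520
ratio = |e| / MPE = 2.4520 / 1.97
ratio = 1.2447

1.2447


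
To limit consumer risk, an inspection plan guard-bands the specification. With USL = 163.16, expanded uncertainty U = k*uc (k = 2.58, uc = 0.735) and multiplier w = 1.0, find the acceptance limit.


U = k * uc = 2.58 * 0.735 = 1.8963
guard band g = w * U = 1.0 * 1.8963 = 1.8963
AL = USL - g = 163.16 - 1.8963
AL = 161.2637

161.2637


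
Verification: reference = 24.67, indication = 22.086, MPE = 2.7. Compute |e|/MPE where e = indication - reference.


e = indication - reference = 22.086 - 24.67 = -2.5840
|e| = 2.5840
ratio = |e| / MPE = 2.5840 / 2.7
ratio = 0.9570

0.9570


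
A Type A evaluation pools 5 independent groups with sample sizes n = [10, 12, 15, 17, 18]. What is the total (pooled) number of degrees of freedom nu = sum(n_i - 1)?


nu = sum_i (n_i - 1)
nu = ((10 - 1) + (12 - 1) + (15 - 1) + (17 - 1) + (18 - 1))
nu = 9 + 11 + 14 + 16 + 17
nu = 67

67


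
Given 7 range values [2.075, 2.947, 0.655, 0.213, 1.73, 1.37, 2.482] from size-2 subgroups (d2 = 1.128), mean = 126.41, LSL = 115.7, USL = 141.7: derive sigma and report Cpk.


R_bar = (2.075 + 2.947 + 0.655 + 0.213 + 1.73 + 1.37 + 2.482) / 7 = 1.6388571
sigma = R_bar / d2 = 1.6388571 / 1.128 = 1.4528875
Cp = (USL - LSL)/(6*sigma) = (141.7 - 115.7)/(6*1.4528875) = 2.9826
Cpu = (141.7 - 126.41)/(3*1.4528875) = 3.5080
Cpl = (126.41 - 115.7)/(3*1.4528875) = 2.4572
Cpk = min(Cpu, Cpl) = 2.4572

2.4572


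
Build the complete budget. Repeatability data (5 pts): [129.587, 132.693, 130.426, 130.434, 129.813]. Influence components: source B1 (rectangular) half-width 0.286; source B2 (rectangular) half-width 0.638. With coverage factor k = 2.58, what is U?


mean = (129.587 + 132.693 + 130.426 + 130.434 + 129.813) / 5 = 130.5906
s = sqrt(sum((x - mean)^2)/(n-1)) = 1.2332454
u_A = s / sqrt(n) = 1.2332454 / sqrt(5) = 0.55152411
u_B1 = 0.286 / sqrt(3) = 0.16512218
u_B2 = 0.638 / sqrt(3) = 0.36834947
uc = sqrt(0.55152411^2 + 0.16512218^2 + 0.36834947^2) = 0.68346581
U = k * uc = 2.58 * 0.68346581
U = 1.7633

1.7633


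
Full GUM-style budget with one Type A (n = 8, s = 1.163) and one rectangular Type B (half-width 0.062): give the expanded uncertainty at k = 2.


u_A = s / sqrt(n) = 1.163 / sqrt(8) = 0.41118259
u_B = half_width / sqrt(3) = 0.062 / sqrt(3) = 0.035795717
uc = sqrt(u_A^2 + u_B^2) = sqrt(0.41118259^2 + 0.035795717^2) = 0.41273776
U = k * uc = 2 * 0.41273776
U = 0.8255

0.8255


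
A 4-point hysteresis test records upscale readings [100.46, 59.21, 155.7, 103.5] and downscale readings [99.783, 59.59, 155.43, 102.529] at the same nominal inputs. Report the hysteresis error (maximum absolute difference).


|100.46 - 99.783| = 0.6770
|59.21 - 59.59| = 0.3800
|155.7 - 155.43| = 0.2700
|103.5 - 102.529| = 0.9710
hysteresis = max(diffs) = 0.9710

0.9710


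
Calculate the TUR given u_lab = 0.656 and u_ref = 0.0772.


TUR = u_lab / u_ref
= 0.656 / 0.0772
= 8.4974

8.4974


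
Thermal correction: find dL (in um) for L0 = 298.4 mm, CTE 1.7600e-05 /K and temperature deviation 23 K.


dL = L * alpha * dT
= 298.4 * 1.7600e-05 * 23
= 0.1207923 mm
dL_um = 0.1207923 * 1000 = 120.7923 um

120.7923


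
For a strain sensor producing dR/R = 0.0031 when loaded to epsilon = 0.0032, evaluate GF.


GF = (dR/R) / epsilon
= 0.0031 / 0.0032
= 0.9687

0.9687


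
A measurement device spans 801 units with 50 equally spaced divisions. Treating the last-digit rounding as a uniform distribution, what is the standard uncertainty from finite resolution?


resolution = range / divisions
resolution = 801 / 50 = 16.02
u_res = resolution / (2*sqrt(3))
u_res = 16.02 / 3.4641016
u_res = 4.6246

4.6246


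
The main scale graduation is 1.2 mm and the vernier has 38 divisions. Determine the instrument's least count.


LC = MSD / n_div
= 1.2 / 38
= 0.0316

0.0316


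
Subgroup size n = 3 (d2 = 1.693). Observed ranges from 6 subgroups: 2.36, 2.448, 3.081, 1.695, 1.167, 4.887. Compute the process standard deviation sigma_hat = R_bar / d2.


R_bar = (2.36 + 2.448 + 3.081 + 1.695 + 1.167 + 4.887) / 6
R_bar = 15.638 / 6 = 2.6063333
sigma_hat = R_bar / d2 = 2.6063333 / 1.693 = 1.5395

1.5395


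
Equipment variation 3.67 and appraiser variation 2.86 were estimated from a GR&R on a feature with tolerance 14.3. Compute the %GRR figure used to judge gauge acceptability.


GRR = sqrt(EV^2 + AV^2) = sqrt(3.67^2 + 2.86^2) = 4.6527949
%GRR = GRR / tol * 100 = 4.6527949 / 14.3 * 100
%GRR = 32.5370

32.5370


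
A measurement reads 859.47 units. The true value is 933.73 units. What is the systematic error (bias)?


Systematic error = measured - true
= 859.47 - 933.73
= -74.2600

-74.2600


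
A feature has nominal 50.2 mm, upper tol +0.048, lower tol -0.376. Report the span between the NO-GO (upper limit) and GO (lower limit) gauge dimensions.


GO = nominal - lower_tol (smallest hole = maximum material condition)
GO = 50.2 - 0.376 = 49.824
NO-GO = nominal + upper_tol (largest hole = least material condition)
NO-GO = 50.2 + 0.048 = 50.248
spread = NO-GO - GO = 50.248 - 49.824 = 0.4240

0.4240


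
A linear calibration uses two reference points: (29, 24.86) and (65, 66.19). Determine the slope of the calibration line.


slope = (y2 - y1) / (x2 - x1)
= (66.19 - 24.86) / (65 - 29)
= 41.3300 / 36
= 1.1481

1.1481


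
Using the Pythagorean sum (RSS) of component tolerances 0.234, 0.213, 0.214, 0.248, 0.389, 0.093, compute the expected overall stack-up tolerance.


RSS = sqrt(0.234^2 + 0.213^2 + 0.214^2 + 0.248^2 + 0.389^2 + 0.093^2)
= sqrt(0.367395)
= 0.6061

0.6061


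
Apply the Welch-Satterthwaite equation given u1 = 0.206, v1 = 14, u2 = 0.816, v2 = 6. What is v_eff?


uc = sqrt(u1^2 + u2^2) = sqrt(0.206^2 + 0.816^2) = 0.84160086
v_eff = uc^4 / (u1^4/v1 + u2^4/v2)
= 0.84160086^4 / (0.206^4/14 + 0.816^4/6)
= 0.50167757 / 0.074022665
v_eff = 6.7774

6.7774


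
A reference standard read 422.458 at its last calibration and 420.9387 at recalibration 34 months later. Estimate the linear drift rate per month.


rate = (v2 - v1) / months
= (420.9387 - 422.458) / 34
= -1.5193 / 34
= -0.0447

-0.0447


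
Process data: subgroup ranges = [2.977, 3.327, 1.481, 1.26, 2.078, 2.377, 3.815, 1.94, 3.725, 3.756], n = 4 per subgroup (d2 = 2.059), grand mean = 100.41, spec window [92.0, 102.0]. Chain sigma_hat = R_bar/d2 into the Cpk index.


R_bar = (2.977 + 3.327 + 1.481 + 1.26 + 2.078 + 2.377 + 3.815 + 1.94 + 3.725 + 3.756) / 10 = 2.6736
sigma = R_bar / d2 = 2.6736 / 2.059 = 1.2984944
Cp = (USL - LSL)/(6*sigma) = (102.0 - 92.0)/(6*1.2984944) = 1.2835
Cpu = (102.0 - 100.41)/(3*1.2984944) = 0.4082
Cpl = (100.41 - 92.0)/(3*1.2984944) = 2.1589
Cpk = min(Cpu, Cpl) = 0.4082

0.4082


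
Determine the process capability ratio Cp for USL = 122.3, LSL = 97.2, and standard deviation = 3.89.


Cp = (USL - LSL) / (6 * sigma)
= (122.3 - 97.2) / (6 * 3.89)
= 25.1000 / 23.3400
= 1.0754

1.0754


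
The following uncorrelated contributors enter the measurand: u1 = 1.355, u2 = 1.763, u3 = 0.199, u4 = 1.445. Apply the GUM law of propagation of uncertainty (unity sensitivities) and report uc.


uc = sqrt(1.355^2 + 1.763^2 + 0.199^2 + 1.445^2)
uc = sqrt(7.07182)
uc = 2.6593

2.6593


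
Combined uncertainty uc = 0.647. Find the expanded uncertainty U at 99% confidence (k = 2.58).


U = k * uc
U = 2.58 * 0.647
U = 1.6693

1.6693


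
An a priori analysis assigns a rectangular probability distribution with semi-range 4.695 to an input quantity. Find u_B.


u_B = half_width / sqrt(3)
u_B = 4.695 / 1.7320508
u_B = 2.7107

2.7107


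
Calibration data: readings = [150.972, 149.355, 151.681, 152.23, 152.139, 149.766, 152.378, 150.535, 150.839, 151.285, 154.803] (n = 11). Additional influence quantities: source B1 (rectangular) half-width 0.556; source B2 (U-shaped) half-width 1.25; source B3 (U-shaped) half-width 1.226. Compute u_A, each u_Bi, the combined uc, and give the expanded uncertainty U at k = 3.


mean = (150.972 + 149.355 + 151.681 + 152.23 + 152.139 + 149.766 + 152.378 + 150.535 + 150.839 + 151.285 + 154.803) / 11 = 151.453
s = sqrt(sum((x - mean)^2)/(n-1)) = 1.4809224
u_A = s / sqrt(n) = 1.4809224 / sqrt(11) = 0.4465149
u_B1 = 0.556 / sqrt(3) = 0.32100675
u_B2 = 1.25 / sqrt(2) = 0.88388348
u_B3 = 1.226 / sqrt(2) = 0.86691291
uc = sqrt(0.4465149^2 + 0.32100675^2 + 0.88388348^2 + 0.86691291^2) = 1.3546988
U = k * uc = 3 * 1.3546988
U = 4.0641

4.0641


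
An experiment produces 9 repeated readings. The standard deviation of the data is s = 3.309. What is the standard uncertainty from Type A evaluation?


u_A = s / sqrt(n)
u_A = 3.309 / sqrt(9)
u_A = 3.309 / 3
u_A = 1.1030

1.1030


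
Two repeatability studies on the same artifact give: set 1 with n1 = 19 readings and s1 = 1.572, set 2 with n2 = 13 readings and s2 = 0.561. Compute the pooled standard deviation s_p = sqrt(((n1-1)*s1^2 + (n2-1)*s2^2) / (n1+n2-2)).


s_p = sqrt(((n1-1)*s1^2 + (n2-1)*s2^2) / (n1+n2-2))
numerator = (19-1)*1.572^2 + (13-1)*0.561^2 = 44.481312 + 3.776652 = 48.257964
denominator = 19 + 13 - 2 = 30
s_p^2 = 48.257964 / 30 = 1.6085988
s_p = sqrt(1.6085988) = 1.2683

1.2683


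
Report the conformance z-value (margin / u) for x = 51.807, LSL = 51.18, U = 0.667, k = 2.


u = U / k = 0.667 / 2 = 0.3335
margin = |LSL - x| = |51.18 - 51.807| = 0.627
z = margin / u = 0.627 / 0.3335
z = 1.8801

1.8801


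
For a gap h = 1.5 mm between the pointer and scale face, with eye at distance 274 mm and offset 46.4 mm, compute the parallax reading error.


error = h * offset / d
= 1.5 * 46.4 / 274
= 0.2540

0.2540


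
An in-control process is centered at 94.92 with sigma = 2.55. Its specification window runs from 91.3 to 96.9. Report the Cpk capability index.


Cpu = (USL - mean) / (3*sigma) = (96.9 - 94.92) / (3*2.55) = 0.2588
Cpl = (mean - LSL) / (3*sigma) = (94.92 - 91.3) / (3*2.55) = 0.4732
Cpk = min(Cpu, Cpl) = 0.2588

0.2588


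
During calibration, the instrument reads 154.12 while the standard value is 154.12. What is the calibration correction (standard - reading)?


Correction = standard - reading
= 154.12 - 154.12
= 0

0


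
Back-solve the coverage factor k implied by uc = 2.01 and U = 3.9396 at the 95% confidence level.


k = U / uc
k = 3.9396 / 2.01
k = 1.96

1.96


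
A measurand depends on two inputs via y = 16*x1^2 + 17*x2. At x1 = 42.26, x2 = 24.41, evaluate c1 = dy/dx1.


y = 16*x1^2 + 17*x2
dy/dx1 = 2*16*x1
Evaluate at x1 = 42.26: c1 = 32 * 42.26
c1 = 1352.3200

1352.3200


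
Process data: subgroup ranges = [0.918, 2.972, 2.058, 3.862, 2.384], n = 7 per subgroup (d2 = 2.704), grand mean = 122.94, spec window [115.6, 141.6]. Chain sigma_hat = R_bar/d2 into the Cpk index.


R_bar = (0.918 + 2.972 + 2.058 + 3.862 + 2.384) / 5 = 2.4388
sigma = R_bar / d2 = 2.4388 / 2.704 = 0.90192308
Cp = (USL - LSL)/(6*sigma) = (141.6 - 115.6)/(6*0.90192308) = 4.8045
Cpu = (141.6 - 122.94)/(3*0.90192308) = 6.8964
Cpl = (122.94 - 115.6)/(3*0.90192308) = 2.7127
Cpk = min(Cpu, Cpl) = 2.7127

2.7127


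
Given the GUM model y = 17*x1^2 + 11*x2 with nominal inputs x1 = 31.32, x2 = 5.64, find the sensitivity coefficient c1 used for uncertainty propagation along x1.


y = 17*x1^2 + 11*x2
dy/dx1 = 2*17*x1
Evaluate at x1 = 31.32: c1 = 34 * 31.32
c1 = 1064.8800

1064.8800


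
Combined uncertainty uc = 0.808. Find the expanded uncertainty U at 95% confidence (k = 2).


U = k * uc
U = 2 * 0.808
U = 1.6160

1.6160


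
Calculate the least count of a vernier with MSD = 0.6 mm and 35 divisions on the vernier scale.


LC = MSD / n_div
= 0.6 / 35
= 0.0171

0.0171


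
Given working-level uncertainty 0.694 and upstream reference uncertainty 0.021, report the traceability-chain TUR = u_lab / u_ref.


TUR = u_lab / u_ref
= 0.694 / 0.021
= 33.0476

33.0476


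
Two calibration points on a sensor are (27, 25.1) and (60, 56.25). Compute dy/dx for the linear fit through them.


slope = (y2 - y1) / (x2 - x1)
= (56.25 - 25.1) / (60 - 27)
= 31.1500 / 33
= 0.9439

0.9439


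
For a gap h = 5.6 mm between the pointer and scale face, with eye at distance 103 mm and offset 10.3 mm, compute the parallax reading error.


error = h * offset / d
= 5.6 * 10.3 / 103
= 0.5600

0.5600


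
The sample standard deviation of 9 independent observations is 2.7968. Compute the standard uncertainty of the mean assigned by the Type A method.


u_A = s / sqrt(n)
u_A = 2.7968 / sqrt(9)
u_A = 2.7968 / 3
u_A = 0.9323

0.9323


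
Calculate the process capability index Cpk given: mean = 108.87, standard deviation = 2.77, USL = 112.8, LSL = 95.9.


Cpu = (USL - mean) / (3*sigma) = (112.8 - 108.87) / (3*2.77) = 0.4729
Cpl = (mean - LSL) / (3*sigma) = (108.87 - 95.9) / (3*2.77) = 1.5608
Cpk = min(Cpu, Cpl) = 0.4729

0.4729


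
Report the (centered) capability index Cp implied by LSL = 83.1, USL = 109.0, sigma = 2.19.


Cp = (USL - LSL) / (6 * sigma)
= (109.0 - 83.1) / (6 * 2.19)
= 25.9000 / 13.1400
= 1.9711

1.9711


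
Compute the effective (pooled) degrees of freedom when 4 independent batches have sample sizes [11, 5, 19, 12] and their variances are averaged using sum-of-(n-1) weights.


nu = sum_i (n_i - 1)
nu = ((11 - 1) + (5 - 1) + (19 - 1) + (12 - 1))
nu = 10 + 4 + 18 + 11
nu = 43

43


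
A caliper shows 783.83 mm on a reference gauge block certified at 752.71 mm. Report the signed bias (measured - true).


Systematic error = measured - true
= 783.83 - 752.71
= 31.1200

31.1200


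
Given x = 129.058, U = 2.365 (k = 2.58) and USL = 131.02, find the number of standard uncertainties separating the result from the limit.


u = U / k = 2.365 / 2.58 = 0.91666667
margin = |USL - x| = |131.02 - 129.058| = 1.962
z = margin / u = 1.962 / 0.91666667
z = 2.1404

2.1404


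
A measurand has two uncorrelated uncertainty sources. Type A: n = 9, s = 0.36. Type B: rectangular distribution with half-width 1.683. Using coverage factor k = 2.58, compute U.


u_A = s / sqrt(n) = 0.36 / sqrt(9) = 0.12
u_B = half_width / sqrt(3) = 1.683 / sqrt(3) = 0.9716805
uc = sqrt(u_A^2 + u_B^2) = sqrt(0.12^2 + 0.9716805^2) = 0.9790623
U = k * uc = 2.58 * 0.9790623
U = 2.5260

2.5260


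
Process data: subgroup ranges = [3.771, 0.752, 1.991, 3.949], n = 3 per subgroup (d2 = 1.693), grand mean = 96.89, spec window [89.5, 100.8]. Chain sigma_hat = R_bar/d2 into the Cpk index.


R_bar = (3.771 + 0.752 + 1.991 + 3.949) / 4 = 2.61575
sigma = R_bar / d2 = 2.61575 / 1.693 = 1.5450384
Cp = (USL - LSL)/(6*sigma) = (100.8 - 89.5)/(6*1.5450384) = 1.2190
Cpu = (100.8 - 96.89)/(3*1.5450384) = 0.8436
Cpl = (96.89 - 89.5)/(3*1.5450384) = 1.5944
Cpk = min(Cpu, Cpl) = 0.8436

0.8436


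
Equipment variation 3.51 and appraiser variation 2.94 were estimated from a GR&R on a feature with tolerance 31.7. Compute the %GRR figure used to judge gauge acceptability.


GRR = sqrt(EV^2 + AV^2) = sqrt(3.51^2 + 2.94^2) = 4.5786133
%GRR = GRR / tol * 100 = 4.5786133 / 31.7 * 100
%GRR = 14.4436

14.4436


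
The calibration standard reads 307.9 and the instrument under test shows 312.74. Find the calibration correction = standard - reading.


Correction = standard - reading
= 307.9 - 312.74
= -4.8400

-4.8400


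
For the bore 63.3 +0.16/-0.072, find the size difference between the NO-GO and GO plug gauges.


GO = nominal - lower_tol (smallest hole = maximum material condition)
GO = 63.3 - 0.072 = 63.228
NO-GO = nominal + upper_tol (largest hole = least material condition)
NO-GO = 63.3 + 0.16 = 63.46
spread = NO-GO - GO = 63.46 - 63.228 = 0.2320

0.2320


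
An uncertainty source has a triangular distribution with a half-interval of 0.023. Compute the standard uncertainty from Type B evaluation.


u_B = half_width / sqrt(6)
u_B = 0.023 / 2.4494897
u_B = 0.0094

0.0094


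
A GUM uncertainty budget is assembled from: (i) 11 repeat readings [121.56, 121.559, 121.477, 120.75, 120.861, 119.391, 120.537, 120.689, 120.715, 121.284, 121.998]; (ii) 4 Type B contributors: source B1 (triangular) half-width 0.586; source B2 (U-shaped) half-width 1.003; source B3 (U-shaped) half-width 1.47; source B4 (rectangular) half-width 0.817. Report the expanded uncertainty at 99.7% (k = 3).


mean = (121.56 + 121.559 + 121.477 + 120.75 + 120.861 + 119.391 + 120.537 + 120.689 + 120.715 + 121.284 + 121.998) / 11 = 120.9837273
s = sqrt(sum((x - mean)^2)/(n-1)) = 0.70642581
u_A = s / sqrt(n) = 0.70642581 / sqrt(11) = 0.2129954
u_B1 = 0.586 / sqrt(6) = 0.2392335
u_B2 = 1.003 / sqrt(2) = 0.7092281
u_B3 = 1.47 / sqrt(2) = 1.039447
u_B4 = 0.817 / sqrt(3) = 0.47169517
uc = sqrt(0.2129954^2 + 0.2392335^2 + 0.7092281^2 + 1.039447^2 + 0.47169517^2) = 1.381503
U = k * uc = 3 * 1.381503
U = 4.1445

4.1445


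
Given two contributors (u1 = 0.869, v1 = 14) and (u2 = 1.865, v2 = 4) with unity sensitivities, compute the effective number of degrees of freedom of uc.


uc = sqrt(u1^2 + u2^2) = sqrt(0.869^2 + 1.865^2) = 2.0575194
v_eff = uc^4 / (u1^4/v1 + u2^4/v2)
= 2.0575194^4 / (0.869^4/14 + 1.865^4/4)
= 17.921558 / 3.0652457
v_eff = 5.8467

5.8467


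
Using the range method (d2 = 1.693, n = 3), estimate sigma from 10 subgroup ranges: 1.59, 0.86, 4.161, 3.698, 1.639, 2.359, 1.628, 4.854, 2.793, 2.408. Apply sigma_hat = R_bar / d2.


R_bar = (1.59 + 0.86 + 4.161 + 3.698 + 1.639 + 2.359 + 1.628 + 4.854 + 2.793 + 2.408) / 10
R_bar = 25.99 / 10 = 2.599
sigma_hat = R_bar / d2 = 2.599 / 1.693 = 1.5351

1.5351


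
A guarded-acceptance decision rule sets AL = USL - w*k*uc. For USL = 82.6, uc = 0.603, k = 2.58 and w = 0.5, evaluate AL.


U = k * uc = 2.58 * 0.603 = 1.55574
guard band g = w * U = 0.5 * 1.55574 = 0.77787
AL = USL - g = 82.6 - 0.77787
AL = 81.8221

81.8221


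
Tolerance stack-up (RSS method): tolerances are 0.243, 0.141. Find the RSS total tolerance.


RSS = sqrt(0.243^2 + 0.141^2)
= sqrt(0.07893)
= 0.2809

0.2809


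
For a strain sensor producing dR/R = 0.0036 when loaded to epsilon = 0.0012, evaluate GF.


GF = (dR/R) / epsilon
= 0.0036 / 0.0012
= 3.0000

3.0000
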